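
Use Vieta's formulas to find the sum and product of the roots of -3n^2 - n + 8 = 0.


For an^2+bn+c=0: sum = -b/a, product = c/a.
a=-3, b=-1, c=8
Sum = -(-1)/-3 = -1/3
Product = (8)/-3 = -8/3


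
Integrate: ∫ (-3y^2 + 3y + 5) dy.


Reverse power rule on each term:
  ∫ -3y^2 dy = -y^3
  ∫ 3y dy = (3/2)y^2
  ∫ 5 dy = 5y
F(y) = -y^3 + (3/2)y^2 + 5y + C


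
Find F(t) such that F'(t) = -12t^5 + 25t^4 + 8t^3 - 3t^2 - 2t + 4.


Reverse power rule on each term:
  ∫ -12t^5 dt = -2t^6
  ∫ 25t^4 dt = 5t^5
  ∫ 8t^3 dt = 2t^4
  ∫ -3t^2 dt = -t^3
  ∫ -2t dt = -t^2
  ∫ 4 dt = 4t
F(t) = -2t^6 + 5t^5 + 2t^4 - t^3 - t^2 + 4t + C


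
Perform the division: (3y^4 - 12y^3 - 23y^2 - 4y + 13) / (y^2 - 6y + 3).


(3y^4 - 12y^3 - 23y^2 - 4y + 13) / (y^2 - 6y + 3)
Step 1: 3y^2 * (y^2 - 6y + 3) = 3y^4 - 18y^3 + 9y^2; subtract.
Step 2: 6y * (y^2 - 6y + 3) = 6y^3 - 36y^2 + 18y; subtract.
Step 3: 4 * (y^2 - 6y + 3) = 4y^2 - 24y + 12; subtract.
Quotient: 3y^2 + 6y + 4, Remainder: 2y + 1


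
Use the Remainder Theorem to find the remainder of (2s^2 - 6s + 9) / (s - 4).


By the Remainder Theorem, the remainder equals p(4):
  2*(4)^2 = 32
  -6*(4)^1 = -24
  constant: 9
Sum: 32 - 24 + 9 = 17


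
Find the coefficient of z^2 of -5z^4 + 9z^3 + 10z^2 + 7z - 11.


Read off the coefficient of z^2: 10


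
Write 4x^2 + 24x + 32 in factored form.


Roots satisfy r1 + r2 = -b/a = -6 and r1*r2 = c/a = 8.
So r1 = -2, r2 = -4.
4x^2 + 24x + 32 = 4(x - r1)(x - r2) = 4(x + 2)(x + 4)


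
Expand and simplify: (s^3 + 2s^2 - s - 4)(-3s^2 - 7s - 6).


Distribute each term of the first polynomial:
  (s^3)(-3s^2 - 7s - 6) = -3s^5 - 7s^4 - 6s^3
  (2s^2)(-3s^2 - 7s - 6) = -6s^4 - 14s^3 - 12s^2
  (-s)(-3s^2 - 7s - 6) = 3s^3 + 7s^2 + 6s
  (-4)(-3s^2 - 7s - 6) = 12s^2 + 28s + 24
Sum: -3s^5 - 13s^4 - 17s^3 + 7s^2 + 34s + 24


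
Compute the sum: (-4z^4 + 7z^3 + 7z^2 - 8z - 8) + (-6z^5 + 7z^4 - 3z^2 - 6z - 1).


Align terms by degree and add:
  -4z^4 + 7z^3 + 7z^2 - 8z - 8
  -6z^5 + 7z^4 - 3z^2 - 6z - 1
= -6z^5 + 3z^4 + 7z^3 + 4z^2 - 14z - 9


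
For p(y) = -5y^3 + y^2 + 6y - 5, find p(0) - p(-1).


p(0) = -5
p(-1) = -5
p(0) - p(-1) = -5 + 5 = 0


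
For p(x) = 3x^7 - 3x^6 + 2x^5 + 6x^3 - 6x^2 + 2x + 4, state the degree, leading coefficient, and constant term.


Highest power of x is 7, with coefficient 3. Constant term is 4.
Degree = 7, leading coefficient = 3, constant term = 4


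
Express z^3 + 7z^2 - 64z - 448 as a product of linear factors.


Try integer roots (divisors of -448). z=8: p(8)=0.
Divide out (z - 8): quotient is z^2 + 15z + 56.
Factor the quadratic: (z + 7)(z + 8)
Result: (z - 8)(z + 7)(z + 8)


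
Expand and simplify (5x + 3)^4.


Expand (5x + 3)^4 by repeated multiplication:
  (5x + 3)^2 = 25x^2 + 30x + 9
  (5x + 3)^3 = 125x^3 + 225x^2 + 135x + 27
= 625x^4 + 1500x^3 + 1350x^2 + 540x + 81


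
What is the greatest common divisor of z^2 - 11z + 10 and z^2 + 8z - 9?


Factor each:
  z^2 - 11z + 10 = (z - 1)(z - 10)
  z^2 + 8z - 9 = (z - 1)(z + 9)
Common monic factor: z - 1


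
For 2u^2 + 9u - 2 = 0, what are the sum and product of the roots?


For au^2+bu+c=0: sum = -b/a, product = c/a.
a=2, b=9, c=-2
Sum = -(9)/2 = -9/2
Product = (-2)/2 = -1


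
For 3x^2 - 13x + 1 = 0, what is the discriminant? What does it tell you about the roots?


D = b^2 - 4ac = (-13)^2 - 4(3)(1) = 169 - 12 = 157
Since D > 0: two distinct irrational roots


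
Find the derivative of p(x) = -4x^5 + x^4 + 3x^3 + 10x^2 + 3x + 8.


Apply the power rule term by term:
  d/dx(-4x^5) = -20x^4
  d/dx(x^4) = 4x^3
  d/dx(3x^3) = 9x^2
  d/dx(10x^2) = 20x
  d/dx(3x) = 3
  d/dx(8) = 0
p'(x) = -20x^4 + 4x^3 + 9x^2 + 20x + 3


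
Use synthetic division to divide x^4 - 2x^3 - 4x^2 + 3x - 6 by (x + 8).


Synthetic division with c = -8. Coefficients: 1, -2, -4, 3, -6
Bring down 1.
  1 * -8 = -8; -8 - 2 = -10
  -10 * -8 = 80; 80 - 4 = 76
  76 * -8 = -608; -608 + 3 = -605
  -605 * -8 = 4840; 4840 - 6 = 4834
Quotient: x^3 - 10x^2 + 76x - 605, Remainder: 4834


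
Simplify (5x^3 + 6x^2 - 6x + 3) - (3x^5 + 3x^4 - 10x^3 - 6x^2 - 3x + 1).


Distribute the minus sign:
  (5x^3 + 6x^2 - 6x + 3)
- (3x^5 + 3x^4 - 10x^3 - 6x^2 - 3x + 1)
Negate second polynomial: -3x^5 - 3x^4 + 10x^3 + 6x^2 + 3x - 1
Add: -3x^5 - 3x^4 + 15x^3 + 12x^2 - 3x + 2


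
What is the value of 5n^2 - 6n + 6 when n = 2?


Using direct substitution:
  5 * (2)^2 = 20
  -6 * (2)^1 = -12
  constant: 6
Sum = 20 - 12 + 6 = 14


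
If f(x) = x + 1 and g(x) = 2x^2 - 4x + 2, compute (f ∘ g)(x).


Substitute g(x) into f:
f(g(x)) = 1*(2x^2 - 4x + 2) + 1
Expand and combine: 2x^2 - 4x + 3


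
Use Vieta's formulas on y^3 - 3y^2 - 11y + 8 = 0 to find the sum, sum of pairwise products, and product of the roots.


Monic cubic y^3+by^2+cy+d=0: sum=-b, pairwise sum=c, product=-d.
b=-3, c=-11, d=8
r1+r2+r3 = 3
r1r2+r1r3+r2r3 = -11
r1r2r3 = -8


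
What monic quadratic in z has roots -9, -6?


p(z) = (z + 9)(z + 6)
Expand: z^2 + 15z + 54


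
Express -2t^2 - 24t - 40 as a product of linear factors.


Roots satisfy r1 + r2 = -b/a = -12 and r1*r2 = c/a = 20.
So r1 = -10, r2 = -2.
-2t^2 - 24t - 40 = -2(t - r1)(t - r2) = -2(t + 10)(t + 2)


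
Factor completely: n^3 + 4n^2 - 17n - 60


Try integer roots (divisors of -60). n=-5: p(-5)=0.
Divide out (n + 5): quotient is n^2 - n - 12.
Factor the quadratic: (n - 4)(n + 3)
Result: (n + 5)(n - 4)(n + 3)


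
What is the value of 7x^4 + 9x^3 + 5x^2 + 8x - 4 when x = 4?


Using direct substitution:
  7 * (4)^4 = 1792
  9 * (4)^3 = 576
  5 * (4)^2 = 80
  8 * (4)^1 = 32
  constant: -4
Sum = 1792 + 576 + 80 + 32 - 4 = 2476


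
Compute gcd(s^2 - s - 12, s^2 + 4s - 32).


Factor each:
  s^2 - s - 12 = (s - 4)(s + 3)
  s^2 + 4s - 32 = (s - 4)(s + 8)
Common monic factor: s - 4


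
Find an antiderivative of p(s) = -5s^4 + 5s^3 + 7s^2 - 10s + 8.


Reverse power rule on each term:
  ∫ -5s^4 ds = -s^5
  ∫ 5s^3 ds = (5/4)s^4
  ∫ 7s^2 ds = (7/3)s^3
  ∫ -10s ds = -5s^2
  ∫ 8 ds = 8s
F(s) = -s^5 + (5/4)s^4 + (7/3)s^3 - 5s^2 + 8s + C


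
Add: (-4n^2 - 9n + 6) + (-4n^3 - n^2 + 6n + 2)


Align terms by degree and add:
  -4n^2 - 9n + 6
  -4n^3 - n^2 + 6n + 2
= -4n^3 - 5n^2 - 3n + 8


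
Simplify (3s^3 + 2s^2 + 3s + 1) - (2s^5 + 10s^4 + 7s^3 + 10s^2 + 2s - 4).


Distribute the minus sign:
  (3s^3 + 2s^2 + 3s + 1)
- (2s^5 + 10s^4 + 7s^3 + 10s^2 + 2s - 4)
Negate second polynomial: -2s^5 - 10s^4 - 7s^3 - 10s^2 - 2s + 4
Add: -2s^5 - 10s^4 - 4s^3 - 8s^2 + s + 5


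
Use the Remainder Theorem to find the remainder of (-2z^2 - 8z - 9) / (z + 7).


By the Remainder Theorem, the remainder equals p(-7):
  -2*(-7)^2 = -98
  -8*(-7)^1 = 56
  constant: -9
Sum: -98 + 56 - 9 = -51


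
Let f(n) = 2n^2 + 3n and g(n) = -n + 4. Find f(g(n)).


Substitute g(n) into f:
f(g(n)) = 2*(-n + 4)^2 + 3*(-n + 4)
(-n + 4)^2 = n^2 - 8n + 16
Expand and combine: 2n^2 - 19n + 44


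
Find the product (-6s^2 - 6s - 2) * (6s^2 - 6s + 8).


Distribute each term of the first polynomial:
  (-6s^2)(6s^2 - 6s + 8) = -36s^4 + 36s^3 - 48s^2
  (-6s)(6s^2 - 6s + 8) = -36s^3 + 36s^2 - 48s
  (-2)(6s^2 - 6s + 8) = -12s^2 + 12s - 16
Sum: -36s^4 - 24s^2 - 36s - 16


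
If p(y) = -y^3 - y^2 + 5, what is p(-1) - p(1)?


p(-1) = 5
p(1) = 3
p(-1) - p(1) = 5 - 3 = 2


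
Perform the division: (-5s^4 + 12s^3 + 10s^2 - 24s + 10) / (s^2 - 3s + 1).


(-5s^4 + 12s^3 + 10s^2 - 24s + 10) / (s^2 - 3s + 1)
Step 1: -5s^2 * (s^2 - 3s + 1) = -5s^4 + 15s^3 - 5s^2; subtract.
Step 2: -3s * (s^2 - 3s + 1) = -3s^3 + 9s^2 - 3s; subtract.
Step 3: 6 * (s^2 - 3s + 1) = 6s^2 - 18s + 6; subtract.
Quotient: -5s^2 - 3s + 6, Remainder: -3s + 4


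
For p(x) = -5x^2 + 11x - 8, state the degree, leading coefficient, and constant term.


Highest power of x is 2, with coefficient -5. Constant term is -8.
Degree = 2, leading coefficient = -5, constant term = -8


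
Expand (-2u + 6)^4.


Expand (-2u + 6)^4 by repeated multiplication:
  (-2u + 6)^2 = 4u^2 - 24u + 36
  (-2u + 6)^3 = -8u^3 + 72u^2 - 216u + 216
= 16u^4 - 192u^3 + 864u^2 - 1728u + 1296


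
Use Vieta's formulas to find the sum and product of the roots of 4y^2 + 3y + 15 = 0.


For ay^2+by+c=0: sum = -b/a, product = c/a.
a=4, b=3, c=15
Sum = -(3)/4 = -3/4
Product = (15)/4 = 15/4


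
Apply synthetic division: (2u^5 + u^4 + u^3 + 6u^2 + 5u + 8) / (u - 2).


Synthetic division with c = 2. Coefficients: 2, 1, 1, 6, 5, 8
Bring down 2.
  2 * 2 = 4; 4 + 1 = 5
  5 * 2 = 10; 10 + 1 = 11
  11 * 2 = 22; 22 + 6 = 28
  28 * 2 = 56; 56 + 5 = 61
  61 * 2 = 122; 122 + 8 = 130
Quotient: 2u^4 + 5u^3 + 11u^2 + 28u + 61, Remainder: 130


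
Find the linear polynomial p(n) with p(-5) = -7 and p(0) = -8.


p(n) = mn + b. Using p(-5)=-7, p(0)=-8:
m = (-7 + 8)/(-5) = 1/-5 = -1/5
b = -7 - m*(-5) = -7 - 1 = -8
p(n) = -(1/5)n - 8


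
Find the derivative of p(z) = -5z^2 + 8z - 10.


Apply the power rule term by term:
  d/dz(-5z^2) = -10z
  d/dz(8z) = 8
  d/dz(-10) = 0
p'(z) = -10z + 8


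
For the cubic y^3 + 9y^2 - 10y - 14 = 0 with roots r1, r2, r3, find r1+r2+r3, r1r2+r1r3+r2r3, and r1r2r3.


Monic cubic y^3+by^2+cy+d=0: sum=-b, pairwise sum=c, product=-d.
b=9, c=-10, d=-14
r1+r2+r3 = -9
r1r2+r1r3+r2r3 = -10
r1r2r3 = 14


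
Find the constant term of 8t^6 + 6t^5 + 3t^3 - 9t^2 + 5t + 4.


Read off the constant term: 4


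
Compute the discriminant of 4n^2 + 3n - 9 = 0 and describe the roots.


D = b^2 - 4ac = (3)^2 - 4(4)(-9) = 9 + 144 = 153
Since D > 0: two distinct irrational roots


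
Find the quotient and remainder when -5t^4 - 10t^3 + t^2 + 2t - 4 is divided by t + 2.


(-5t^4 - 10t^3 + t^2 + 2t - 4) / (t + 2)
Step 1: -5t^3 * (t + 2) = -5t^4 - 10t^3; subtract.
Step 2: 0 * (t + 2) = 0; subtract.
Step 3: t * (t + 2) = t^2 + 2t; subtract.
Step 4: 0 * (t + 2) = 0; subtract.
Quotient: -5t^3 + t, Remainder: -4


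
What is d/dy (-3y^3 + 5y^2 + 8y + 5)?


Apply the power rule term by term:
  d/dy(-3y^3) = -9y^2
  d/dy(5y^2) = 10y
  d/dy(8y) = 8
  d/dy(5) = 0
p'(y) = -9y^2 + 10y + 8


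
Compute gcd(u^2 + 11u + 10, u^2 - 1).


Factor each:
  u^2 + 11u + 10 = (u + 1)(u + 10)
  u^2 - 1 = (u + 1)(u - 1)
Common monic factor: u + 1


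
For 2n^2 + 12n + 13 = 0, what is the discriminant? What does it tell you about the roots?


D = b^2 - 4ac = (12)^2 - 4(2)(13) = 144 - 104 = 40
Since D > 0: two distinct irrational roots


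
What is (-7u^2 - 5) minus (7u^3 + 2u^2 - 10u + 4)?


Distribute the minus sign:
  (-7u^2 - 5)
- (7u^3 + 2u^2 - 10u + 4)
Negate second polynomial: -7u^3 - 2u^2 + 10u - 4
Add: -7u^3 - 9u^2 + 10u - 9


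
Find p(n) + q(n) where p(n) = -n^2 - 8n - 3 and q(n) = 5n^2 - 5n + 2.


Align terms by degree and add:
  -n^2 - 8n - 3
+ 5n^2 - 5n + 2
= 4n^2 - 13n - 1


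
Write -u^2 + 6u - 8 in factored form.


Roots satisfy r1 + r2 = -b/a = 6 and r1*r2 = c/a = 8.
So r1 = 2, r2 = 4.
-u^2 + 6u - 8 = -(u - r1)(u - r2) = -(u - 2)(u - 4)


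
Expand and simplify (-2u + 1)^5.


Expand (-2u + 1)^5 by repeated multiplication:
  (-2u + 1)^2 = 4u^2 - 4u + 1
  (-2u + 1)^3 = -8u^3 + 12u^2 - 6u + 1
  (-2u + 1)^4 = 16u^4 - 32u^3 + 24u^2 - 8u + 1
= -32u^5 + 80u^4 - 80u^3 + 40u^2 - 10u + 1


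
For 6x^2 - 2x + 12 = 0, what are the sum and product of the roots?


For ax^2+bx+c=0: sum = -b/a, product = c/a.
a=6, b=-2, c=12
Sum = -(-2)/6 = 1/3
Product = (12)/6 = 2


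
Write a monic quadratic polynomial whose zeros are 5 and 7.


p(z) = (z - 5)(z - 7)
Expand: z^2 - 12z + 35


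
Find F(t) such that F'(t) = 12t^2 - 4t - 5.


Reverse power rule on each term:
  ∫ 12t^2 dt = 4t^3
  ∫ -4t dt = -2t^2
  ∫ -5 dt = -5t
F(t) = 4t^3 - 2t^2 - 5t + C


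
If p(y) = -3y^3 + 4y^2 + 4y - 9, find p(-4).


Using direct substitution:
  -3 * (-4)^3 = 192
  4 * (-4)^2 = 64
  4 * (-4)^1 = -16
  constant: -9
Sum = 192 + 64 - 16 - 9 = 231


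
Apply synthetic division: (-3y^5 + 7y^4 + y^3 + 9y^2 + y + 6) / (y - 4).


Synthetic division with c = 4. Coefficients: -3, 7, 1, 9, 1, 6
Bring down -3.
  -3 * 4 = -12; -12 + 7 = -5
  -5 * 4 = -20; -20 + 1 = -19
  -19 * 4 = -76; -76 + 9 = -67
  -67 * 4 = -268; -268 + 1 = -267
  -267 * 4 = -1068; -1068 + 6 = -1062
Quotient: -3y^4 - 5y^3 - 19y^2 - 67y - 267, Remainder: -1062


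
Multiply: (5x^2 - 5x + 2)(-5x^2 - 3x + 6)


Distribute each term of the first polynomial:
  (5x^2)(-5x^2 - 3x + 6) = -25x^4 - 15x^3 + 30x^2
  (-5x)(-5x^2 - 3x + 6) = 25x^3 + 15x^2 - 30x
  (2)(-5x^2 - 3x + 6) = -10x^2 - 6x + 12
Sum: -25x^4 + 10x^3 + 35x^2 - 36x + 12


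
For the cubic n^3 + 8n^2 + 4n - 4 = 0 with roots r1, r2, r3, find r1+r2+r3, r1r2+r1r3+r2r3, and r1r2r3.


Monic cubic n^3+bn^2+cn+d=0: sum=-b, pairwise sum=c, product=-d.
b=8, c=4, d=-4
r1+r2+r3 = -8
r1r2+r1r3+r2r3 = 4
r1r2r3 = 4


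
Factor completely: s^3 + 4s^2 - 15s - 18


Try integer roots (divisors of -18). s=-1: p(-1)=0.
Divide out (s + 1): quotient is s^2 + 3s - 18.
Factor the quadratic: (s + 6)(s - 3)
Result: (s + 1)(s + 6)(s - 3)


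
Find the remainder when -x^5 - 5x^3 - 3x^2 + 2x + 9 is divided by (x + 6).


By the Remainder Theorem, the remainder equals p(-6):
  -1*(-6)^5 = 7776
  0*(-6)^4 = 0
  -5*(-6)^3 = 1080
  -3*(-6)^2 = -108
  2*(-6)^1 = -12
  constant: 9
Sum: 7776 + 0 + 1080 - 108 - 12 + 9 = 8745


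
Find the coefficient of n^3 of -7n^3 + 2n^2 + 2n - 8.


Read off the coefficient of n^3: -7


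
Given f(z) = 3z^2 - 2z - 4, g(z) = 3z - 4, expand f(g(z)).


Substitute g(z) into f:
f(g(z)) = 3*(3z - 4)^2 + (-2)*(3z - 4) + (-4)
(3z - 4)^2 = 9z^2 - 24z + 16
Expand and combine: 27z^2 - 78z + 52


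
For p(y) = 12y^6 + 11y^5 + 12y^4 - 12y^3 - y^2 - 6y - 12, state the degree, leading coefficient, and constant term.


Highest power of y is 6, with coefficient 12. Constant term is -12.
Degree = 6, leading coefficient = 12, constant term = -12


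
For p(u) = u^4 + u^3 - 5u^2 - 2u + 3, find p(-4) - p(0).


p(-4) = 123
p(0) = 3
p(-4) - p(0) = 123 - 3 = 120


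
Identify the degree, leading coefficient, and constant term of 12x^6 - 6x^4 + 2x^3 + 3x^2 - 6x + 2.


Highest power of x is 6, with coefficient 12. Constant term is 2.
Degree = 6, leading coefficient = 12, constant term = 2


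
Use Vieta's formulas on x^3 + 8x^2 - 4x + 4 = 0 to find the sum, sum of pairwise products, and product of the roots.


Monic cubic x^3+bx^2+cx+d=0: sum=-b, pairwise sum=c, product=-d.
b=8, c=-4, d=4
r1+r2+r3 = -8
r1r2+r1r3+r2r3 = -4
r1r2r3 = -4


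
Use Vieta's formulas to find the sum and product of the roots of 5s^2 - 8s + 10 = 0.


For as^2+bs+c=0: sum = -b/a, product = c/a.
a=5, b=-8, c=10
Sum = -(-8)/5 = 8/5
Product = (10)/5 = 2


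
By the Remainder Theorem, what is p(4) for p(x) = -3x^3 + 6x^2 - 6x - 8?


By the Remainder Theorem, the remainder equals p(4):
  -3*(4)^3 = -192
  6*(4)^2 = 96
  -6*(4)^1 = -24
  constant: -8
Sum: -192 + 96 - 24 - 8 = -128


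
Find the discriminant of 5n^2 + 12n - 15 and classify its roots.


D = b^2 - 4ac = (12)^2 - 4(5)(-15) = 144 + 300 = 444
Since D > 0: two distinct irrational roots


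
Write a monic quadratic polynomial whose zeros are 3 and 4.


p(u) = (u - 3)(u - 4)
Expand: u^2 - 7u + 12


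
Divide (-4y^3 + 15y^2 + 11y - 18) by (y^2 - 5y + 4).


(-4y^3 + 15y^2 + 11y - 18) / (y^2 - 5y + 4)
Step 1: -4y * (y^2 - 5y + 4) = -4y^3 + 20y^2 - 16y; subtract.
Step 2: -5 * (y^2 - 5y + 4) = -5y^2 + 25y - 20; subtract.
Quotient: -4y - 5, Remainder: 2y + 2


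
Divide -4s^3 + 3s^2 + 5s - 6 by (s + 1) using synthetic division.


Synthetic division with c = -1. Coefficients: -4, 3, 5, -6
Bring down -4.
  -4 * -1 = 4; 4 + 3 = 7
  7 * -1 = -7; -7 + 5 = -2
  -2 * -1 = 2; 2 - 6 = -4
Quotient: -4s^2 + 7s - 2, Remainder: -4


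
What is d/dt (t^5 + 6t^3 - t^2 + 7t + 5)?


Apply the power rule term by term:
  d/dt(t^5) = 5t^4
  d/dt(6t^3) = 18t^2
  d/dt(-t^2) = -2t
  d/dt(7t) = 7
  d/dt(5) = 0
p'(t) = 5t^4 + 18t^2 - 2t + 7


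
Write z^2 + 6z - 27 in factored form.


Roots satisfy r1 + r2 = -b/a = -6 and r1*r2 = c/a = -27.
So r1 = 3, r2 = -9.
z^2 + 6z - 27 = (z - r1)(z - r2) = (z - 3)(z + 9)


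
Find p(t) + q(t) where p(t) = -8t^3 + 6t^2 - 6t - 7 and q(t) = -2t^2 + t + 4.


Align terms by degree and add:
  -8t^3 + 6t^2 - 6t - 7
  -2t^2 + t + 4
= -8t^3 + 4t^2 - 5t - 3


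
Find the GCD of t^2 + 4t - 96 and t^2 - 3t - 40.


Factor each:
  t^2 + 4t - 96 = (t - 8)(t + 12)
  t^2 - 3t - 40 = (t - 8)(t + 5)
Common monic factor: t - 8


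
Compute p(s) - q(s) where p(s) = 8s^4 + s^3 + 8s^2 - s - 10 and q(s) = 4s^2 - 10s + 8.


Distribute the minus sign:
  (8s^4 + s^3 + 8s^2 - s - 10)
- (4s^2 - 10s + 8)
Negate second polynomial: -4s^2 + 10s - 8
Add: 8s^4 + s^3 + 4s^2 + 9s - 18


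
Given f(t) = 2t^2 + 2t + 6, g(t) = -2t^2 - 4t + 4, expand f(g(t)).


Substitute g(t) into f:
f(g(t)) = 2*(-2t^2 - 4t + 4)^2 + 2*(-2t^2 - 4t + 4) + 6
(-2t^2 - 4t + 4)^2 = 4t^4 + 16t^3 - 32t + 16
Expand and combine: 8t^4 + 32t^3 - 4t^2 - 72t + 46


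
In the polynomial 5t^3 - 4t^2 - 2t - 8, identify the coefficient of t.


Read off the coefficient of t: -2


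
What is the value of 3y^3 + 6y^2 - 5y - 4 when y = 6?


Using direct substitution:
  3 * (6)^3 = 648
  6 * (6)^2 = 216
  -5 * (6)^1 = -30
  constant: -4
Sum = 648 + 216 - 30 - 4 = 830


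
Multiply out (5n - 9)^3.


Expand (5n - 9)^3 by repeated multiplication:
  (5n - 9)^2 = 25n^2 - 90n + 81
= 125n^3 - 675n^2 + 1215n - 729


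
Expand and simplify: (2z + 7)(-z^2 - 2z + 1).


Distribute each term of the first polynomial:
  (2z)(-z^2 - 2z + 1) = -2z^3 - 4z^2 + 2z
  (7)(-z^2 - 2z + 1) = -7z^2 - 14z + 7
Sum: -2z^3 - 11z^2 - 12z + 7


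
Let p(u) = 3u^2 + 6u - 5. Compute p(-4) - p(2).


p(-4) = 19
p(2) = 19
p(-4) - p(2) = 19 - 19 = 0


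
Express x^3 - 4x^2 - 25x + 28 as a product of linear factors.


Try integer roots (divisors of 28). x=7: p(7)=0.
Divide out (x - 7): quotient is x^2 + 3x - 4.
Factor the quadratic: (x + 4)(x - 1)
Result: (x - 7)(x + 4)(x - 1)


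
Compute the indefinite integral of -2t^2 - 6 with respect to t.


Reverse power rule on each term:
  ∫ -2t^2 dt = -(2/3)t^3
  ∫ -6 dt = -6t
F(t) = -(2/3)t^3 - 6t + C


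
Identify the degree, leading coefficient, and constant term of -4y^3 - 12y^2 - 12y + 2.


Highest power of y is 3, with coefficient -4. Constant term is 2.
Degree = 3, leading coefficient = -4, constant term = 2


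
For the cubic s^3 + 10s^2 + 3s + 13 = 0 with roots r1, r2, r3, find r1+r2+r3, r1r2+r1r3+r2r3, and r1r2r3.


Monic cubic s^3+bs^2+cs+d=0: sum=-b, pairwise sum=c, product=-d.
b=10, c=3, d=13
r1+r2+r3 = -10
r1r2+r1r3+r2r3 = 3
r1r2r3 = -13


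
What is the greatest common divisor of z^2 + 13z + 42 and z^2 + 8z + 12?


Factor each:
  z^2 + 13z + 42 = (z + 6)(z + 7)
  z^2 + 8z + 12 = (z + 6)(z + 2)
Common monic factor: z + 6


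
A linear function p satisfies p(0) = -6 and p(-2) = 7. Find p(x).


p(x) = mx + b. Using p(0)=-6, p(-2)=7:
m = (-6 - 7)/(0 + 2) = -13/2 = -13/2
b = -6 - m*(0) = -6 = -6
p(x) = -(13/2)x - 6


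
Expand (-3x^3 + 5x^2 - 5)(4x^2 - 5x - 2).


Distribute each term of the first polynomial:
  (-3x^3)(4x^2 - 5x - 2) = -12x^5 + 15x^4 + 6x^3
  (5x^2)(4x^2 - 5x - 2) = 20x^4 - 25x^3 - 10x^2
  (-5)(4x^2 - 5x - 2) = -20x^2 + 25x + 10
Sum: -12x^5 + 35x^4 - 19x^3 - 30x^2 + 25x + 10


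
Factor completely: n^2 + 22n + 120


Roots satisfy r1 + r2 = -b/a = -22 and r1*r2 = c/a = 120.
So r1 = -12, r2 = -10.
n^2 + 22n + 120 = (n - r1)(n - r2) = (n + 12)(n + 10)


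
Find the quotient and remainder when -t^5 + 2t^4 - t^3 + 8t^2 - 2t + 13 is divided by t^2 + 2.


(-t^5 + 2t^4 - t^3 + 8t^2 - 2t + 13) / (t^2 + 2)
Step 1: -t^3 * (t^2 + 2) = -t^5 - 2t^3; subtract.
Step 2: 2t^2 * (t^2 + 2) = 2t^4 + 4t^2; subtract.
Step 3: t * (t^2 + 2) = t^3 + 2t; subtract.
Step 4: 4 * (t^2 + 2) = 4t^2 + 8; subtract.
Quotient: -t^3 + 2t^2 + t + 4, Remainder: -4t + 5


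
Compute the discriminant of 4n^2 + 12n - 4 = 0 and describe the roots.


D = b^2 - 4ac = (12)^2 - 4(4)(-4) = 144 + 64 = 208
Since D > 0: two distinct irrational roots


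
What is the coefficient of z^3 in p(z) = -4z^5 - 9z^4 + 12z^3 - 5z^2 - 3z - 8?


Read off the coefficient of z^3: 12


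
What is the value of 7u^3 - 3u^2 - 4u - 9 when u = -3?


Using direct substitution:
  7 * (-3)^3 = -189
  -3 * (-3)^2 = -27
  -4 * (-3)^1 = 12
  constant: -9
Sum = -189 - 27 + 12 - 9 = -213


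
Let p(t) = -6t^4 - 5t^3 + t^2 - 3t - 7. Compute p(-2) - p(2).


p(-2) = -53
p(2) = -145
p(-2) - p(2) = -53 + 145 = 92


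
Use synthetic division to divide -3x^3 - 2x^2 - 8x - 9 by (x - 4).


Synthetic division with c = 4. Coefficients: -3, -2, -8, -9
Bring down -3.
  -3 * 4 = -12; -12 - 2 = -14
  -14 * 4 = -56; -56 - 8 = -64
  -64 * 4 = -256; -256 - 9 = -265
Quotient: -3x^2 - 14x - 64, Remainder: -265


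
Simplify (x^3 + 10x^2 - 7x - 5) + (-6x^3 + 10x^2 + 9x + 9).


Align terms by degree and add:
  x^3 + 10x^2 - 7x - 5
  -6x^3 + 10x^2 + 9x + 9
= -5x^3 + 20x^2 + 2x + 4


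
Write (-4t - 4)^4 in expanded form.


Expand (-4t - 4)^4 by repeated multiplication:
  (-4t - 4)^2 = 16t^2 + 32t + 16
  (-4t - 4)^3 = -64t^3 - 192t^2 - 192t - 64
= 256t^4 + 1024t^3 + 1536t^2 + 1024t + 256


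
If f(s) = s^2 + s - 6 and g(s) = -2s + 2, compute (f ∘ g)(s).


Substitute g(s) into f:
f(g(s)) = 1*(-2s + 2)^2 + 1*(-2s + 2) + (-6)
(-2s + 2)^2 = 4s^2 - 8s + 4
Expand and combine: 4s^2 - 10s


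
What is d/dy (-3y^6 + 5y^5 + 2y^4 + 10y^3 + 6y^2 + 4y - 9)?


Apply the power rule term by term:
  d/dy(-3y^6) = -18y^5
  d/dy(5y^5) = 25y^4
  d/dy(2y^4) = 8y^3
  d/dy(10y^3) = 30y^2
  d/dy(6y^2) = 12y
  d/dy(4y) = 4
  d/dy(-9) = 0
p'(y) = -18y^5 + 25y^4 + 8y^3 + 30y^2 + 12y + 4


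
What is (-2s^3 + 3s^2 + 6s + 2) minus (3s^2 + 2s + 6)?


Distribute the minus sign:
  (-2s^3 + 3s^2 + 6s + 2)
- (3s^2 + 2s + 6)
Negate second polynomial: -3s^2 - 2s - 6
Add: -2s^3 + 4s - 4


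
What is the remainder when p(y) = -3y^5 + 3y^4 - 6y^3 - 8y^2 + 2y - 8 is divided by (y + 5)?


By the Remainder Theorem, the remainder equals p(-5):
  -3*(-5)^5 = 9375
  3*(-5)^4 = 1875
  -6*(-5)^3 = 750
  -8*(-5)^2 = -200
  2*(-5)^1 = -10
  constant: -8
Sum: 9375 + 1875 + 750 - 200 - 10 - 8 = 11782


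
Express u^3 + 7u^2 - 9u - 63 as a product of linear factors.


Try integer roots (divisors of -63). u=3: p(3)=0.
Divide out (u - 3): quotient is u^2 + 10u + 21.
Factor the quadratic: (u + 7)(u + 3)
Result: (u - 3)(u + 7)(u + 3)


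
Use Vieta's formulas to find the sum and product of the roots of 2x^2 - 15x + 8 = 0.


For ax^2+bx+c=0: sum = -b/a, product = c/a.
a=2, b=-15, c=8
Sum = -(-15)/2 = 15/2
Product = (8)/2 = 4


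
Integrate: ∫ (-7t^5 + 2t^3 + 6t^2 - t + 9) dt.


Reverse power rule on each term:
  ∫ -7t^5 dt = -(7/6)t^6
  ∫ 2t^3 dt = (1/2)t^4
  ∫ 6t^2 dt = 2t^3
  ∫ -t dt = -(1/2)t^2
  ∫ 9 dt = 9t
F(t) = -(7/6)t^6 + (1/2)t^4 + 2t^3 - (1/2)t^2 + 9t + C


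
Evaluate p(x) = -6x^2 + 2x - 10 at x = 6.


Using direct substitution:
  -6 * (6)^2 = -216
  2 * (6)^1 = 12
  constant: -10
Sum = -216 + 12 - 10 = -214


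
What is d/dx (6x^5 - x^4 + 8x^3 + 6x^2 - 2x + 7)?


Apply the power rule term by term:
  d/dx(6x^5) = 30x^4
  d/dx(-x^4) = -4x^3
  d/dx(8x^3) = 24x^2
  d/dx(6x^2) = 12x
  d/dx(-2x) = -2
  d/dx(7) = 0
p'(x) = 30x^4 - 4x^3 + 24x^2 + 12x - 2


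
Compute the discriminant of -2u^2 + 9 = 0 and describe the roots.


D = b^2 - 4ac = (0)^2 - 4(-2)(9) = 0 + 72 = 72
Since D > 0: two distinct irrational roots


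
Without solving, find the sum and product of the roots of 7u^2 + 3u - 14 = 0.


For au^2+bu+c=0: sum = -b/a, product = c/a.
a=7, b=3, c=-14
Sum = -(3)/7 = -3/7
Product = (-14)/7 = -2


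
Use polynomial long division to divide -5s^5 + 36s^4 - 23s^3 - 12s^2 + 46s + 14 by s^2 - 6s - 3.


(-5s^5 + 36s^4 - 23s^3 - 12s^2 + 46s + 14) / (s^2 - 6s - 3)
Step 1: -5s^3 * (s^2 - 6s - 3) = -5s^5 + 30s^4 + 15s^3; subtract.
Step 2: 6s^2 * (s^2 - 6s - 3) = 6s^4 - 36s^3 - 18s^2; subtract.
Step 3: -2s * (s^2 - 6s - 3) = -2s^3 + 12s^2 + 6s; subtract.
Step 4: -6 * (s^2 - 6s - 3) = -6s^2 + 36s + 18; subtract.
Quotient: -5s^3 + 6s^2 - 2s - 6, Remainder: 4s - 4


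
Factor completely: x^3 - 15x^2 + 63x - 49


Try integer roots (divisors of -49). x=7: p(7)=0.
Divide out (x - 7): quotient is x^2 - 8x + 7.
Factor the quadratic: (x - 7)(x - 1)
Result: (x - 7)(x - 7)(x - 1)


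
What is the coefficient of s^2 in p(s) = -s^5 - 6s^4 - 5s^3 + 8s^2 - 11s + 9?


Read off the coefficient of s^2: 8


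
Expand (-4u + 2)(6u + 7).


Distribute each term of the first polynomial:
  (-4u)(6u + 7) = -24u^2 - 28u
  (2)(6u + 7) = 12u + 14
Sum: -24u^2 - 16u + 14


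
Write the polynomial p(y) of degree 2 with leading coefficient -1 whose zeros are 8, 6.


p(y) = -(y - 8)(y - 6)
Expand: -y^2 + 14y - 48


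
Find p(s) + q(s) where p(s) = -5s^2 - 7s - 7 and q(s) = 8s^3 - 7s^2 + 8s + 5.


Align terms by degree and add:
  -5s^2 - 7s - 7
+ 8s^3 - 7s^2 + 8s + 5
= 8s^3 - 12s^2 + s - 2


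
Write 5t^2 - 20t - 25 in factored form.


Roots satisfy r1 + r2 = -b/a = 4 and r1*r2 = c/a = -5.
So r1 = 5, r2 = -1.
5t^2 - 20t - 25 = 5(t - r1)(t - r2) = 5(t - 5)(t + 1)


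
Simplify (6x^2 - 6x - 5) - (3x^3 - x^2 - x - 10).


Distribute the minus sign:
  (6x^2 - 6x - 5)
- (3x^3 - x^2 - x - 10)
Negate second polynomial: -3x^3 + x^2 + x + 10
Add: -3x^3 + 7x^2 - 5x + 5


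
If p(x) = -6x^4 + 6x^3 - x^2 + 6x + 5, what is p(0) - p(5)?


p(0) = 5
p(5) = -2990
p(0) - p(5) = 5 + 2990 = 2995


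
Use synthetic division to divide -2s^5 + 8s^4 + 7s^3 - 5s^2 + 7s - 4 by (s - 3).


Synthetic division with c = 3. Coefficients: -2, 8, 7, -5, 7, -4
Bring down -2.
  -2 * 3 = -6; -6 + 8 = 2
  2 * 3 = 6; 6 + 7 = 13
  13 * 3 = 39; 39 - 5 = 34
  34 * 3 = 102; 102 + 7 = 109
  109 * 3 = 327; 327 - 4 = 323
Quotient: -2s^4 + 2s^3 + 13s^2 + 34s + 109, Remainder: 323


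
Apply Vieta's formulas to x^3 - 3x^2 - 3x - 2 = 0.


Monic cubic x^3+bx^2+cx+d=0: sum=-b, pairwise sum=c, product=-d.
b=-3, c=-3, d=-2
r1+r2+r3 = 3
r1r2+r1r3+r2r3 = -3
r1r2r3 = 2


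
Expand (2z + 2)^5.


Expand (2z + 2)^5 by repeated multiplication:
  (2z + 2)^2 = 4z^2 + 8z + 4
  (2z + 2)^3 = 8z^3 + 24z^2 + 24z + 8
  (2z + 2)^4 = 16z^4 + 64z^3 + 96z^2 + 64z + 16
= 32z^5 + 160z^4 + 320z^3 + 320z^2 + 160z + 32


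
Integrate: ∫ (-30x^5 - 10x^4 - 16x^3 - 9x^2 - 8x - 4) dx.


Reverse power rule on each term:
  ∫ -30x^5 dx = -5x^6
  ∫ -10x^4 dx = -2x^5
  ∫ -16x^3 dx = -4x^4
  ∫ -9x^2 dx = -3x^3
  ∫ -8x dx = -4x^2
  ∫ -4 dx = -4x
F(x) = -5x^6 - 2x^5 - 4x^4 - 3x^3 - 4x^2 - 4x + C


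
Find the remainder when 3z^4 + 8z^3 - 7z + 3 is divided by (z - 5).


By the Remainder Theorem, the remainder equals p(5):
  3*(5)^4 = 1875
  8*(5)^3 = 1000
  0*(5)^2 = 0
  -7*(5)^1 = -35
  constant: 3
Sum: 1875 + 1000 + 0 - 35 + 3 = 2843


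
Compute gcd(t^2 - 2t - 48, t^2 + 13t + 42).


Factor each:
  t^2 - 2t - 48 = (t + 6)(t - 8)
  t^2 + 13t + 42 = (t + 6)(t + 7)
Common monic factor: t + 6


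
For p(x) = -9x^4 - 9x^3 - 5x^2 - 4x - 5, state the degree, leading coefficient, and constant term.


Highest power of x is 4, with coefficient -9. Constant term is -5.
Degree = 4, leading coefficient = -9, constant term = -5


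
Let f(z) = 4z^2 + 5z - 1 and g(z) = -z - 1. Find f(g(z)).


Substitute g(z) into f:
f(g(z)) = 4*(-z - 1)^2 + 5*(-z - 1) + (-1)
(-z - 1)^2 = z^2 + 2z + 1
Expand and combine: 4z^2 + 3z - 2


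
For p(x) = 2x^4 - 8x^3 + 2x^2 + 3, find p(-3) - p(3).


p(-3) = 399
p(3) = -33
p(-3) - p(3) = 399 + 33 = 432


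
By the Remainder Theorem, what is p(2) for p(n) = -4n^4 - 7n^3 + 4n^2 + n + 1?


By the Remainder Theorem, the remainder equals p(2):
  -4*(2)^4 = -64
  -7*(2)^3 = -56
  4*(2)^2 = 16
  1*(2)^1 = 2
  constant: 1
Sum: -64 - 56 + 16 + 2 + 1 = -101


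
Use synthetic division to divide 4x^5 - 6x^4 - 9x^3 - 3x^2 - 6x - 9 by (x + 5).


Synthetic division with c = -5. Coefficients: 4, -6, -9, -3, -6, -9
Bring down 4.
  4 * -5 = -20; -20 - 6 = -26
  -26 * -5 = 130; 130 - 9 = 121
  121 * -5 = -605; -605 - 3 = -608
  -608 * -5 = 3040; 3040 - 6 = 3034
  3034 * -5 = -15170; -15170 - 9 = -15179
Quotient: 4x^4 - 26x^3 + 121x^2 - 608x + 3034, Remainder: -15179


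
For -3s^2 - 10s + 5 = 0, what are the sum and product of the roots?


For as^2+bs+c=0: sum = -b/a, product = c/a.
a=-3, b=-10, c=5
Sum = -(-10)/-3 = -10/3
Product = (5)/-3 = -5/3


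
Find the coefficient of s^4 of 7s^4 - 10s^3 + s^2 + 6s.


Read off the coefficient of s^4: 7


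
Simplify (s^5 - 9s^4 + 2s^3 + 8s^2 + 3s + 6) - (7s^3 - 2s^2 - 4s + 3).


Distribute the minus sign:
  (s^5 - 9s^4 + 2s^3 + 8s^2 + 3s + 6)
- (7s^3 - 2s^2 - 4s + 3)
Negate second polynomial: -7s^3 + 2s^2 + 4s - 3
Add: s^5 - 9s^4 - 5s^3 + 10s^2 + 7s + 3


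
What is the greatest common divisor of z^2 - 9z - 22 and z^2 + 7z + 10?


Factor each:
  z^2 - 9z - 22 = (z + 2)(z - 11)
  z^2 + 7z + 10 = (z + 2)(z + 5)
Common monic factor: z + 2


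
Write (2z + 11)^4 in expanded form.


Expand (2z + 11)^4 by repeated multiplication:
  (2z + 11)^2 = 4z^2 + 44z + 121
  (2z + 11)^3 = 8z^3 + 132z^2 + 726z + 1331
= 16z^4 + 352z^3 + 2904z^2 + 10648z + 14641


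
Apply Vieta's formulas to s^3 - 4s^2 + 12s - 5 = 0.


Monic cubic s^3+bs^2+cs+d=0: sum=-b, pairwise sum=c, product=-d.
b=-4, c=12, d=-5
r1+r2+r3 = 4
r1r2+r1r3+r2r3 = 12
r1r2r3 = 5


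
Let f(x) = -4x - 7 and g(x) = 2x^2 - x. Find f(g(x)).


Substitute g(x) into f:
f(g(x)) = -4*(2x^2 - x) + (-7)
Expand and combine: -8x^2 + 4x - 7


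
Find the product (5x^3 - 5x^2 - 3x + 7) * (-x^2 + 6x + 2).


Distribute each term of the first polynomial:
  (5x^3)(-x^2 + 6x + 2) = -5x^5 + 30x^4 + 10x^3
  (-5x^2)(-x^2 + 6x + 2) = 5x^4 - 30x^3 - 10x^2
  (-3x)(-x^2 + 6x + 2) = 3x^3 - 18x^2 - 6x
  (7)(-x^2 + 6x + 2) = -7x^2 + 42x + 14
Sum: -5x^5 + 35x^4 - 17x^3 - 35x^2 + 36x + 14


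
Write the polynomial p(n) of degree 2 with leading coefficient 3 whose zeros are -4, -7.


p(n) = 3(n + 4)(n + 7)
Expand: 3n^2 + 33n + 84


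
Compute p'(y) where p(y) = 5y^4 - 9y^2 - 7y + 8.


Apply the power rule term by term:
  d/dy(5y^4) = 20y^3
  d/dy(-9y^2) = -18y
  d/dy(-7y) = -7
  d/dy(8) = 0
p'(y) = 20y^3 - 18y - 7


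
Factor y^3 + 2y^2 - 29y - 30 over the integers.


Try integer roots (divisors of -30). y=-6: p(-6)=0.
Divide out (y + 6): quotient is y^2 - 4y - 5.
Factor the quadratic: (y + 1)(y - 5)
Result: (y + 6)(y + 1)(y - 5)


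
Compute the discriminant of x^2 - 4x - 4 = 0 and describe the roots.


D = b^2 - 4ac = (-4)^2 - 4(1)(-4) = 16 + 16 = 32
Since D > 0: two distinct irrational roots


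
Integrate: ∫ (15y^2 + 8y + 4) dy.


Reverse power rule on each term:
  ∫ 15y^2 dy = 5y^3
  ∫ 8y dy = 4y^2
  ∫ 4 dy = 4y
F(y) = 5y^3 + 4y^2 + 4y + C


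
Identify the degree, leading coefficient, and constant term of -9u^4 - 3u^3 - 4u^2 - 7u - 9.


Highest power of u is 4, with coefficient -9. Constant term is -9.
Degree = 4, leading coefficient = -9, constant term = -9


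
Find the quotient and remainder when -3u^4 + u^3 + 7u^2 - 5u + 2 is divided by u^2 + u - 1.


(-3u^4 + u^3 + 7u^2 - 5u + 2) / (u^2 + u - 1)
Step 1: -3u^2 * (u^2 + u - 1) = -3u^4 - 3u^3 + 3u^2; subtract.
Step 2: 4u * (u^2 + u - 1) = 4u^3 + 4u^2 - 4u; subtract.
Step 3: 0 * (u^2 + u - 1) = 0; subtract.
Quotient: -3u^2 + 4u, Remainder: -u + 2


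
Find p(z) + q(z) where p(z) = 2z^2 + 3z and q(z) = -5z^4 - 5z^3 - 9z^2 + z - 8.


Align terms by degree and add:
  2z^2 + 3z
  -5z^4 - 5z^3 - 9z^2 + z - 8
= -5z^4 - 5z^3 - 7z^2 + 4z - 8


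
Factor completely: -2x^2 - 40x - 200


Roots satisfy r1 + r2 = -b/a = -20 and r1*r2 = c/a = 100.
So r1 = -10, r2 = -10.
-2x^2 - 40x - 200 = -2(x - r1)(x - r2) = -2(x + 10)(x + 10)


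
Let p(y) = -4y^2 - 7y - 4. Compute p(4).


Using direct substitution:
  -4 * (4)^2 = -64
  -7 * (4)^1 = -28
  constant: -4
Sum = -64 - 28 - 4 = -96


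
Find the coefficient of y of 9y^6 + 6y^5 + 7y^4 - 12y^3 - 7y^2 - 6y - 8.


Read off the coefficient of y: -6


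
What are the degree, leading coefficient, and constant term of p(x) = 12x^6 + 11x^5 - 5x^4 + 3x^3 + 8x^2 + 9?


Highest power of x is 6, with coefficient 12. Constant term is 9.
Degree = 6, leading coefficient = 12, constant term = 9


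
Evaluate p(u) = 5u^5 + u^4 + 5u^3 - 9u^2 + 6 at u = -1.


Using direct substitution:
  5 * (-1)^5 = -5
  1 * (-1)^4 = 1
  5 * (-1)^3 = -5
  -9 * (-1)^2 = -9
  0 * (-1)^1 = 0
  constant: 6
Sum = -5 + 1 - 5 - 9 + 0 + 6 = -12


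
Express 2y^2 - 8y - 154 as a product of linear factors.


Roots satisfy r1 + r2 = -b/a = 4 and r1*r2 = c/a = -77.
So r1 = 11, r2 = -7.
2y^2 - 8y - 154 = 2(y - r1)(y - r2) = 2(y - 11)(y + 7)


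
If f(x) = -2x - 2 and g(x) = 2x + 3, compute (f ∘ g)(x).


Substitute g(x) into f:
f(g(x)) = -2*(2x + 3) + (-2)
Expand and combine: -4x - 8


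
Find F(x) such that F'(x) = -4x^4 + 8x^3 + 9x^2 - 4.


Reverse power rule on each term:
  ∫ -4x^4 dx = -(4/5)x^5
  ∫ 8x^3 dx = 2x^4
  ∫ 9x^2 dx = 3x^3
  ∫ -4 dx = -4x
F(x) = -(4/5)x^5 + 2x^4 + 3x^3 - 4x + C


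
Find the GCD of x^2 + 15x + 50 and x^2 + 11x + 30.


Factor each:
  x^2 + 15x + 50 = (x + 5)(x + 10)
  x^2 + 11x + 30 = (x + 5)(x + 6)
Common monic factor: x + 5


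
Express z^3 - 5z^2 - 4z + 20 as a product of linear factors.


Try integer roots (divisors of 20). z=2: p(2)=0.
Divide out (z - 2): quotient is z^2 - 3z - 10.
Factor the quadratic: (z - 5)(z + 2)
Result: (z - 2)(z - 5)(z + 2)


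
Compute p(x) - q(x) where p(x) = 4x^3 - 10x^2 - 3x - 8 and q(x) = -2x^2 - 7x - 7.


Distribute the minus sign:
  (4x^3 - 10x^2 - 3x - 8)
- (-2x^2 - 7x - 7)
Negate second polynomial: 2x^2 + 7x + 7
Add: 4x^3 - 8x^2 + 4x - 1


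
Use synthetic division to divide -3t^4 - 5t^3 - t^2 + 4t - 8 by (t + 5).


Synthetic division with c = -5. Coefficients: -3, -5, -1, 4, -8
Bring down -3.
  -3 * -5 = 15; 15 - 5 = 10
  10 * -5 = -50; -50 - 1 = -51
  -51 * -5 = 255; 255 + 4 = 259
  259 * -5 = -1295; -1295 - 8 = -1303
Quotient: -3t^3 + 10t^2 - 51t + 259, Remainder: -1303


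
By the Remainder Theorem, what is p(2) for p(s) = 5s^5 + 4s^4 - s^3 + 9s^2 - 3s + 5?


By the Remainder Theorem, the remainder equals p(2):
  5*(2)^5 = 160
  4*(2)^4 = 64
  -1*(2)^3 = -8
  9*(2)^2 = 36
  -3*(2)^1 = -6
  constant: 5
Sum: 160 + 64 - 8 + 36 - 6 + 5 = 251


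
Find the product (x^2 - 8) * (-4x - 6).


Distribute each term of the first polynomial:
  (x^2)(-4x - 6) = -4x^3 - 6x^2
  (-8)(-4x - 6) = 32x + 48
Sum: -4x^3 - 6x^2 + 32x + 48


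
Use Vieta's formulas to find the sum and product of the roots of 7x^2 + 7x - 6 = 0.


For ax^2+bx+c=0: sum = -b/a, product = c/a.
a=7, b=7, c=-6
Sum = -(7)/7 = -1
Product = (-6)/7 = -6/7


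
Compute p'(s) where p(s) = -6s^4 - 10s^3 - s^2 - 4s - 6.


Apply the power rule term by term:
  d/ds(-6s^4) = -24s^3
  d/ds(-10s^3) = -30s^2
  d/ds(-s^2) = -2s
  d/ds(-4s) = -4
  d/ds(-6) = 0
p'(s) = -24s^3 - 30s^2 - 2s - 4


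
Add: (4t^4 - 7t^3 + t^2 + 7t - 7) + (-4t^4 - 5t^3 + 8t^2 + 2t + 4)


Align terms by degree and add:
  4t^4 - 7t^3 + t^2 + 7t - 7
  -4t^4 - 5t^3 + 8t^2 + 2t + 4
= -12t^3 + 9t^2 + 9t - 3


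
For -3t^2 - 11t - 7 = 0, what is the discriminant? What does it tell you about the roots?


D = b^2 - 4ac = (-11)^2 - 4(-3)(-7) = 121 - 84 = 37
Since D > 0: two distinct irrational roots


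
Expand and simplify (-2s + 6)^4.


Expand (-2s + 6)^4 by repeated multiplication:
  (-2s + 6)^2 = 4s^2 - 24s + 36
  (-2s + 6)^3 = -8s^3 + 72s^2 - 216s + 216
= 16s^4 - 192s^3 + 864s^2 - 1728s + 1296


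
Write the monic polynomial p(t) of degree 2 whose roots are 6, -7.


p(t) = (t - 6)(t + 7)
Expand: t^2 + t - 42


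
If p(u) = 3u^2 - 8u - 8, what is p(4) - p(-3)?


p(4) = 8
p(-3) = 43
p(4) - p(-3) = 8 - 43 = -35


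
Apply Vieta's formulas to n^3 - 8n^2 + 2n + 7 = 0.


Monic cubic n^3+bn^2+cn+d=0: sum=-b, pairwise sum=c, product=-d.
b=-8, c=2, d=7
r1+r2+r3 = 8
r1r2+r1r3+r2r3 = 2
r1r2r3 = -7


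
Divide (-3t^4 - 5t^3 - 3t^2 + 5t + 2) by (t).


(-3t^4 - 5t^3 - 3t^2 + 5t + 2) / (t)
Step 1: -3t^3 * (t) = -3t^4; subtract.
Step 2: -5t^2 * (t) = -5t^3; subtract.
Step 3: -3t * (t) = -3t^2; subtract.
Step 4: 5 * (t) = 5t; subtract.
Quotient: -3t^3 - 5t^2 - 3t + 5, Remainder: 2


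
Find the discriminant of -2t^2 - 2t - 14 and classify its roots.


D = b^2 - 4ac = (-2)^2 - 4(-2)(-14) = 4 - 112 = -108
Since D < 0: two complex conjugate roots (no real roots)


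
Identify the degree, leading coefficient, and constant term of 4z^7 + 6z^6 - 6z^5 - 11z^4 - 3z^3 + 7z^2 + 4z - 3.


Highest power of z is 7, with coefficient 4. Constant term is -3.
Degree = 7, leading coefficient = 4, constant term = -3


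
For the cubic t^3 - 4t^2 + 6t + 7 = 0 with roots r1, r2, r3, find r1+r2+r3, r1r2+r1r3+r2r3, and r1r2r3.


Monic cubic t^3+bt^2+ct+d=0: sum=-b, pairwise sum=c, product=-d.
b=-4, c=6, d=7
r1+r2+r3 = 4
r1r2+r1r3+r2r3 = 6
r1r2r3 = -7


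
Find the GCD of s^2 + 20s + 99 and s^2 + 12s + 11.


Factor each:
  s^2 + 20s + 99 = (s + 11)(s + 9)
  s^2 + 12s + 11 = (s + 11)(s + 1)
Common monic factor: s + 11


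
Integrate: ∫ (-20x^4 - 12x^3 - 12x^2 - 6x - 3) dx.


Reverse power rule on each term:
  ∫ -20x^4 dx = -4x^5
  ∫ -12x^3 dx = -3x^4
  ∫ -12x^2 dx = -4x^3
  ∫ -6x dx = -3x^2
  ∫ -3 dx = -3x
F(x) = -4x^5 - 3x^4 - 4x^3 - 3x^2 - 3x + C


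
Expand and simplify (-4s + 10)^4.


Expand (-4s + 10)^4 by repeated multiplication:
  (-4s + 10)^2 = 16s^2 - 80s + 100
  (-4s + 10)^3 = -64s^3 + 480s^2 - 1200s + 1000
= 256s^4 - 2560s^3 + 9600s^2 - 16000s + 10000


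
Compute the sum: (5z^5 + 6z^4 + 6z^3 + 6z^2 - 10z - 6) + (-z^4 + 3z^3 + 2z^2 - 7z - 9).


Align terms by degree and add:
  5z^5 + 6z^4 + 6z^3 + 6z^2 - 10z - 6
  -z^4 + 3z^3 + 2z^2 - 7z - 9
= 5z^5 + 5z^4 + 9z^3 + 8z^2 - 17z - 15


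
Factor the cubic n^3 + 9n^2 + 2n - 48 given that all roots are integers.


Try integer roots (divisors of -48). n=-8: p(-8)=0.
Divide out (n + 8): quotient is n^2 + n - 6.
Factor the quadratic: (n - 2)(n + 3)
Result: (n + 8)(n - 2)(n + 3)


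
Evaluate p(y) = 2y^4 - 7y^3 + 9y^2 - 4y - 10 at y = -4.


Using direct substitution:
  2 * (-4)^4 = 512
  -7 * (-4)^3 = 448
  9 * (-4)^2 = 144
  -4 * (-4)^1 = 16
  constant: -10
Sum = 512 + 448 + 144 + 16 - 10 = 1110


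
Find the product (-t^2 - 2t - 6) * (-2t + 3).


Distribute each term of the first polynomial:
  (-t^2)(-2t + 3) = 2t^3 - 3t^2
  (-2t)(-2t + 3) = 4t^2 - 6t
  (-6)(-2t + 3) = 12t - 18
Sum: 2t^3 + t^2 + 6t - 18


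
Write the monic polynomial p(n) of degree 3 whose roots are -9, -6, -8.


p(n) = (n + 9)(n + 6)(n + 8)
Expand: n^3 + 23n^2 + 174n + 432


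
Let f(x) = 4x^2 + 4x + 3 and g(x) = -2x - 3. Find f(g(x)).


Substitute g(x) into f:
f(g(x)) = 4*(-2x - 3)^2 + 4*(-2x - 3) + 3
(-2x - 3)^2 = 4x^2 + 12x + 9
Expand and combine: 16x^2 + 40x + 27


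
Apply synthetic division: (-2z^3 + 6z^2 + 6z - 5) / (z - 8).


Synthetic division with c = 8. Coefficients: -2, 6, 6, -5
Bring down -2.
  -2 * 8 = -16; -16 + 6 = -10
  -10 * 8 = -80; -80 + 6 = -74
  -74 * 8 = -592; -592 - 5 = -597
Quotient: -2z^2 - 10z - 74, Remainder: -597


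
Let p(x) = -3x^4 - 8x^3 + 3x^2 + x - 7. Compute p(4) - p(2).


p(4) = -1235
p(2) = -105
p(4) - p(2) = -1235 + 105 = -1130


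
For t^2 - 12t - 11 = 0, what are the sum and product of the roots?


For at^2+bt+c=0: sum = -b/a, product = c/a.
a=1, b=-12, c=-11
Sum = -(-12)/1 = 12
Product = (-11)/1 = -11


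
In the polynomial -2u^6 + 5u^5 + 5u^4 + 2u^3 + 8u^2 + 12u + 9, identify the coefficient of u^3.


Read off the coefficient of u^3: 2
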